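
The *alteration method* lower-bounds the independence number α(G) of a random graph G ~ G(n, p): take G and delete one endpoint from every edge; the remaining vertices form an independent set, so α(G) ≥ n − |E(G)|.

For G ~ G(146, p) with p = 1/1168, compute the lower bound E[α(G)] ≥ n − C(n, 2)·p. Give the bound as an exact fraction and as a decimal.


E[|E(G)|] = C(146, 2)·p = 10585 · (1/1168) = 145/16.
E[α(G)] ≥ n − E[|E(G)|] = 146 − 145/16 = 2191/16.
Numerically: ≈ 136.937500.
(This is only a lower bound; the true E[α(G)] may be larger.)

E[α(G)] ≥ 2191/16 ≈ 136.937500.


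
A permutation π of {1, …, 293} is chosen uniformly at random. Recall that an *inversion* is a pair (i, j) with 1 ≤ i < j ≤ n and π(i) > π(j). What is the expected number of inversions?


Write X = Σ X_I over the C(293, 2) = 42778 pairs i < j, with X_I the indicator of one inversion.
There are 42778 indicators.
For each fixed pair i < j, the values π(i) and π(j) are two distinct elements of {1, …, 293} in uniformly random order; by symmetry P[π(i) > π(j)] = 1/2.
By linearity: E[X] = 42778 · (1/2) = C(293, 2) · (1/2) = 42778/2 = 21389 ≈ 21389.00000.

E[X] = 21389 = 21389.00000.


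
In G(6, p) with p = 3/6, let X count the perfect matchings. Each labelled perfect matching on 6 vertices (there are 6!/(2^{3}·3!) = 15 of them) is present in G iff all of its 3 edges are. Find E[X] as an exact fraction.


K_6 has 6!/(2^{3}·3!) = 15 labelled perfect matchings.
For each such perfect matching H, let X_H = 1 if all 3 edges of H are present in G. Then P[X_H = 1] = p^{3} = (1/2)^{3} = 1/8.
Summing the indicators: E[X] = Σ_H E[X_H] = 15 · p^{3} = 15 · 1/8 = 15/8.
Numerically: E[X] ≈ 1.875.

E[X] = 15 · (1/2)^{3} = 15/8 ≈ 1.875.


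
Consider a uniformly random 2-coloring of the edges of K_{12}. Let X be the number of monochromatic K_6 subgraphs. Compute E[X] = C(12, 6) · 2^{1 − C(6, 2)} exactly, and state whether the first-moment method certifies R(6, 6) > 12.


E[X] = C(12, 6) · 2^{1 − 15} = 924 · 2^{−14} = 924/16384.
As a reduced fraction: E[X] = 231/4096 ≈ 0.056396.
Is E[X] < 1? YES.
Since E[X] < 1, there exists a 2-coloring of K_{12} with no monochromatic K_6; hence R(6, 6) > 12.

E[X] = 231/4096 ≈ 0.056396; E[X] < 1, so R(6, 6) > 12.


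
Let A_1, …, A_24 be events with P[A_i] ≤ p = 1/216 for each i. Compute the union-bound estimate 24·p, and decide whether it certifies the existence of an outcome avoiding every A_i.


Union bound: P[∪_{i=1}^{24} A_i] ≤ Σ_i P[A_i] ≤ 24·p = 24·(1/216) = 1/9.
Numerically: 1/9 ≈ 0.111.
Is 1/9 < 1? YES.
Since P[∪ A_i] ≤ 1/9 < 1, the complement has P[∩ A_i^c] ≥ 1 − 1/9 = 8/9 > 0, so some outcome avoids every A_i.

24·p = 1/9 ≈ 0.111; existence CERTIFIED by the union bound.


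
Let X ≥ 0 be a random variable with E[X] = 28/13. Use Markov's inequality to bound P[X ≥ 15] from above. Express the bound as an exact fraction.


μ = E[X] = 28/13, a = 15.
Markov: P[X ≥ 15] ≤ μ/a = (28/13)/15 = 28/195.
Numerically: ≈ 0.144.
(Since a = 15 > μ = 2.154, the bound 28/195 is < 1 and informative.)

P[X ≥ 15] ≤ 28/195 ≈ 0.144.


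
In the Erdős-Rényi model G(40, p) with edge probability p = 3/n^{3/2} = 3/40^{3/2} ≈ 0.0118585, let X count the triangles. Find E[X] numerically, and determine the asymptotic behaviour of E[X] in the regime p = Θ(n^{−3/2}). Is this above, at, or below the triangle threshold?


Number of potential triangles: C(40, 3) = 9880.
Each occurs with probability p³ ≈ (0.0118585)³ ≈ 1.66760736e-06.
By linearity: E[X] = C(40, 3)·p³ ≈ 9880 · 1.66760736e-06 ≈ 0.016476.
Since α = 3/2 > 1, p = c/n^{3/2} = o(1/n) is below the triangle threshold p ~ 1/n. Asymptotically E[X] ~ (c³/6)·n^{3(1−α)} = (3³/6)·n^{-1.5} → 0, so by Markov's inequality G has no triangles w.h.p.

E[X] ≈ 0.016476; in regime p = Θ(1/n^{3/2}) E[X] tends to 0 (below the triangle threshold p ~ 1/n).


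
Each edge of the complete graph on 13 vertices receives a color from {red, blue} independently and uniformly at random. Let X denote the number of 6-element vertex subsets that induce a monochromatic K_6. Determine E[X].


Let X = Σ_S X_S over the C(13, 6) = 1716 subsets S of size 6, where X_S = 1 if the K_6 on S is monochromatic.
For a fixed S, the K_6 on S has C(6, 2) = 15 edges. P[all 15 edges red] = (1/2)^15, and likewise for blue, so P[monochromatic] = 2·(1/2)^15 = 2^{1 − 15} = 1/16384.
By linearity: E[X] = C(13, 6) · 2^{1 − 15} = 1716 · 1/16384 = 429/4096.
Numerically: E[X] ≈ 0.105.

E[X] = C(13,6)·2^(1−C(6,2)) = 429/4096 ≈ 0.105.


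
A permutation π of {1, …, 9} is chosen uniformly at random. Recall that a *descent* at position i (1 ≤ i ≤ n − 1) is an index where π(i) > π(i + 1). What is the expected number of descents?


Write X = Σ X_I over i = 1, …, 8, with X_I the indicator of one descent.
There are 8 indicators.
For each fixed i, the pair (π(i), π(i+1)) is a uniformly random ordered pair of distinct values from {1, …, 9}; by symmetry P[π(i) > π(i+1)] = 1/2.
By linearity: E[X] = 8 · (1/2) = (9 − 1) · (1/2) = 4 ≈ 4.00000.

E[X] = 4 = 4.00000.


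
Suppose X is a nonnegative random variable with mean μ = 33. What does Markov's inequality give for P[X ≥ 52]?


μ = E[X] = 33, a = 52.
Markov: P[X ≥ 52] ≤ μ/a = (33)/52 = 33/52.
Numerically: ≈ 0.635.
(Since a = 52 > μ = 33.000, the bound 33/52 is < 1 and informative.)

P[X ≥ 52] ≤ 33/52 ≈ 0.635.


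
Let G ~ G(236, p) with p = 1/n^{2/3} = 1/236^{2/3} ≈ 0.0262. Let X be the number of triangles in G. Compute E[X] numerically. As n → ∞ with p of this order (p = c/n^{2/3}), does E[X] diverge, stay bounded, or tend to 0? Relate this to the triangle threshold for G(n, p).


Number of potential triangles: C(236, 3) = 2162940.
Each occurs with probability p³ ≈ (0.0262)³ ≈ 1.79546e-05.
By linearity: E[X] = C(236, 3)·p³ ≈ 2162940 · 1.79546e-05 ≈ 38.835.
Since α = 2/3 < 1, p = c/n^{2/3} ≫ 1/n is above the triangle threshold p ~ 1/n. Asymptotically E[X] ~ (c³/6)·n^{3(1−α)} = (1³/6)·n^{1} → ∞; triangles are abundant w.h.p.

E[X] ≈ 38.835; in regime p = Θ(1/n^{2/3}) E[X] diverges (above the triangle threshold p ~ 1/n).


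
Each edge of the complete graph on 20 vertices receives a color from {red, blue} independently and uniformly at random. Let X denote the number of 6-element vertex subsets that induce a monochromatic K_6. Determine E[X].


Let X = Σ_S X_S over the C(20, 6) = 38760 subsets S of size 6, where X_S = 1 if the K_6 on S is monochromatic.
For a fixed S, the K_6 on S has C(6, 2) = 15 edges. P[all 15 edges red] = (1/2)^15, and likewise for blue, so P[monochromatic] = 2·(1/2)^15 = 2^{1 − 15} = 1/16384.
Summing: E[X] = C(20, 6) · 2^{1 − 15} = 38760 · 1/16384 = 4845/2048.
Numerically: E[X] ≈ 2.365723.

E[X] = C(20,6)·2^(1−C(6,2)) = 4845/2048 ≈ 2.365723.


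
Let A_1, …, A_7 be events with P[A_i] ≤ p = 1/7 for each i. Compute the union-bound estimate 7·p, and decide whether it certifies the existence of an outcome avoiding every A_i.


Union bound: P[∪_{i=1}^{7} A_i] ≤ Σ_i P[A_i] ≤ 7·p = 7·(1/7) = 1.
Numerically: 1 ≈ 1.000.
Is 1 < 1? NO.
Since the bound 1 is ≥ 1, the union bound is uninformative here; it does NOT by itself certify existence.

7·p = 1 ≈ 1.000; existence NOT certified by the union bound.


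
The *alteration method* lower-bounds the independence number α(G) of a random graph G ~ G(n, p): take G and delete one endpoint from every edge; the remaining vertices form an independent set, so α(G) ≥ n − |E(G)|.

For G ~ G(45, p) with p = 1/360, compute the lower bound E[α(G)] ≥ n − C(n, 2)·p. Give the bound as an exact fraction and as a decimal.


E[|E(G)|] = C(45, 2)·p = 990 · (1/360) = 11/4.
E[α(G)] ≥ n − E[|E(G)|] = 45 − 11/4 = 169/4.
Numerically: ≈ 42.25000.
(This is only a lower bound; the true E[α(G)] may be larger.)

E[α(G)] ≥ 169/4 ≈ 42.25000.


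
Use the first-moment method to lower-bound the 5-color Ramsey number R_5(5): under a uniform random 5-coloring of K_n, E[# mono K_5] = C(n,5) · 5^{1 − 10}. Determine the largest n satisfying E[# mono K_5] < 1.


We need C(n, 5) · 5^{1 − 10} < 1, i.e. C(n, 5) < 5^{10 − 1} = 1953125.
Check values of n near the boundary:
  n = 47: C(47, 5) = 1533939; 1533939 < 1953125? YES
  n = 48: C(48, 5) = 1712304; 1712304 < 1953125? YES
  n = 49: C(49, 5) = 1906884; 1906884 < 1953125? YES
  n = 50: C(50, 5) = 2118760; 2118760 < 1953125? NO
The largest n with C(n, 5) < 1953125 is n = 49 (where E[X] = 1906884/1953125 ≈ 0.9763). Hence R_5(5) > 49, i.e. R_5(5) ≥ 50.

Largest n = 49; hence R_5(5) > 49.


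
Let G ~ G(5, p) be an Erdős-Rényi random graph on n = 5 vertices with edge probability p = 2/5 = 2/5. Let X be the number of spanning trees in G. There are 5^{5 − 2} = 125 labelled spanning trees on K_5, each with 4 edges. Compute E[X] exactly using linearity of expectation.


K_5 has 5^{5 − 2} = 125 labelled spanning trees.
For each such spanning tree H, let X_H = 1 if all 4 edges of H are present in G. Then P[X_H = 1] = p^{4} = (2/5)^{4} = 16/625.
By linearity: E[X] = Σ_H E[X_H] = 125 · p^{4} = 125 · 16/625 = 16/5.
Numerically: E[X] ≈ 3.2.

E[X] = 125 · (2/5)^{4} = 16/5 ≈ 3.2.


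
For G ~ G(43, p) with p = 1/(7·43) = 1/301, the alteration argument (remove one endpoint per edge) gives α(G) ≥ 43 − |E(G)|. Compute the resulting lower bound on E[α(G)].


E[|E(G)|] = C(43, 2)·p = 903 · (1/301) = 3.
E[α(G)] ≥ n − E[|E(G)|] = 43 − 3 = 40.
Numerically: ≈ 40.000.
(This is only a lower bound; the true E[α(G)] may be larger.)

E[α(G)] ≥ 40 ≈ 40.000.


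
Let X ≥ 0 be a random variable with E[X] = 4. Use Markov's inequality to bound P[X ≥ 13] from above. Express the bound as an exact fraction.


μ = E[X] = 4, a = 13.
Markov: P[X ≥ 13] ≤ μ/a = (4)/13 = 4/13.
Numerically: ≈ 0.308.
(Since a = 13 > μ = 4.000, the bound 4/13 is < 1 and informative.)

P[X ≥ 13] ≤ 4/13 ≈ 0.308.


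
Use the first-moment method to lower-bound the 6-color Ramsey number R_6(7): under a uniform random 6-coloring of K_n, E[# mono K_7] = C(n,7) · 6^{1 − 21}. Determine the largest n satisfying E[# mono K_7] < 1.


We need C(n, 7) · 6^{1 − 21} < 1, i.e. C(n, 7) < 6^{21 − 1} = 3656158440062976.
Check values of n near the boundary:
  n = 567: C(567, 7) = 3601671315933933; 3601671315933933 < 3656158440062976? YES
  n = 568: C(568, 7) = 3646611956239704; 3646611956239704 < 3656158440062976? YES
  n = 569: C(569, 7) = 3692032389858348; 3692032389858348 < 3656158440062976? NO
  n = 570: C(570, 7) = 3737936877831720; 3737936877831720 < 3656158440062976? NO
The largest n with C(n, 7) < 3656158440062976 is n = 568 (where E[X] = 16882462760369/16926659444736 ≈ 0.997). Hence R_6(7) > 568, i.e. R_6(7) ≥ 569.

Largest n = 568; hence R_6(7) > 568.


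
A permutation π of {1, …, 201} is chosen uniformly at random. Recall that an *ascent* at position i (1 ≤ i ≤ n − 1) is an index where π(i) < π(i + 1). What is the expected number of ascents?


Write X = Σ X_I over i = 1, …, 200, with X_I the indicator of one ascent.
There are 200 indicators.
For each fixed i, the pair (π(i), π(i+1)) is a uniformly random ordered pair of distinct values from {1, …, 201}; by symmetry P[π(i) < π(i+1)] = 1/2.
By linearity: E[X] = 200 · (1/2) = (201 − 1) · (1/2) = 100 ≈ 100.000.

E[X] = 100 = 100.000.


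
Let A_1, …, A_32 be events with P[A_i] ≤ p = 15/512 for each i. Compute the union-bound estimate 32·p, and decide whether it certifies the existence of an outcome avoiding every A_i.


Union bound: P[∪_{i=1}^{32} A_i] ≤ Σ_i P[A_i] ≤ 32·p = 32·(15/512) = 15/16.
Numerically: 15/16 ≈ 0.937500.
Is 15/16 < 1? YES.
Since P[∪ A_i] ≤ 15/16 < 1, the complement has P[∩ A_i^c] ≥ 1 − 15/16 = 1/16 > 0, so some outcome avoids every A_i.

32·p = 15/16 ≈ 0.937500; existence CERTIFIED by the union bound.


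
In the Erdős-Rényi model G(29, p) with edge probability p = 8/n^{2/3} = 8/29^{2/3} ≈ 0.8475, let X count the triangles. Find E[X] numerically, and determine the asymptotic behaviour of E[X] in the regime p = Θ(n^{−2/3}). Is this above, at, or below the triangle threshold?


Number of potential triangles: C(29, 3) = 3654.
Each occurs with probability p³ ≈ (0.8475)³ ≈ 6.087990e-01.
By linearity: E[X] = C(29, 3)·p³ ≈ 3654 · 6.087990e-01 ≈ 2224.5517.
Since α = 2/3 < 1, p = c/n^{2/3} ≫ 1/n is above the triangle threshold p ~ 1/n. Asymptotically E[X] ~ (c³/6)·n^{3(1−α)} = (8³/6)·n^{1} → ∞; triangles are abundant w.h.p.

E[X] ≈ 2224.5517; in regime p = Θ(1/n^{2/3}) E[X] diverges (above the triangle threshold p ~ 1/n).


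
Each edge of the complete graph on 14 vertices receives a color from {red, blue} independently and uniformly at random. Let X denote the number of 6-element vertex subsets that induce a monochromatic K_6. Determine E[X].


Let X = Σ_S X_S over the C(14, 6) = 3003 subsets S of size 6, where X_S = 1 if the K_6 on S is monochromatic.
For a fixed S, the K_6 on S has C(6, 2) = 15 edges. P[all 15 edges red] = (1/2)^15, and likewise for blue, so P[monochromatic] = 2·(1/2)^15 = 2^{1 − 15} = 1/16384.
By linearity of expectation: E[X] = C(14, 6) · 2^{1 − 15} = 3003 · 1/16384 = 3003/16384.
Numerically: E[X] ≈ 0.183.

E[X] = C(14,6)·2^(1−C(6,2)) = 3003/16384 ≈ 0.183.


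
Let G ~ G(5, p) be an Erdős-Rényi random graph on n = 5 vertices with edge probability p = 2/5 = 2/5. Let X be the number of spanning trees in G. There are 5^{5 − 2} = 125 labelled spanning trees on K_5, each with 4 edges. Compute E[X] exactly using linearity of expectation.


K_5 has 5^{5 − 2} = 125 labelled spanning trees.
For each such spanning tree H, let X_H = 1 if all 4 edges of H are present in G. Then P[X_H = 1] = p^{4} = (2/5)^{4} = 16/625.
By linearity of expectation: E[X] = Σ_H E[X_H] = 125 · p^{4} = 125 · 16/625 = 16/5.
Numerically: E[X] ≈ 3.2.

E[X] = 125 · (2/5)^{4} = 16/5 ≈ 3.2.


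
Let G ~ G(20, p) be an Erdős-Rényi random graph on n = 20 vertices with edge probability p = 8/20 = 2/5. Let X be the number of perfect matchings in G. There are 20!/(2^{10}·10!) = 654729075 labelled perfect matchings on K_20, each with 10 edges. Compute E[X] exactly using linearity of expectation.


K_20 has 20!/(2^{10}·10!) = 654729075 labelled perfect matchings.
For each such perfect matching H, let X_H = 1 if all 10 edges of H are present in G. Then P[X_H = 1] = p^{10} = (2/5)^{10} = 1024/9765625.
Summing the indicators: E[X] = Σ_H E[X_H] = 654729075 · p^{10} = 654729075 · 1024/9765625 = 26817702912/390625.
Numerically: E[X] ≈ 68653.3.

E[X] = 654729075 · (2/5)^{10} = 26817702912/390625 ≈ 68653.3.


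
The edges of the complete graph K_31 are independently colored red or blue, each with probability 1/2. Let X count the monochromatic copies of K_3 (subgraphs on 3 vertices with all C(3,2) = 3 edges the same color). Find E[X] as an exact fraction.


Let X = Σ_S X_S over the C(31, 3) = 4495 subsets S of size 3, where X_S = 1 if the K_3 on S is monochromatic.
For a fixed S, the K_3 on S has C(3, 2) = 3 edges. P[all 3 edges red] = (1/2)^3, and likewise for blue, so P[monochromatic] = 2·(1/2)^3 = 2^{1 − 3} = 1/4.
Summing: E[X] = C(31, 3) · 2^{1 − 3} = 4495 · 1/4 = 4495/4.
Numerically: E[X] ≈ 1123.750000.

E[X] = C(31,3)·2^(1−C(3,2)) = 4495/4 ≈ 1123.750000.


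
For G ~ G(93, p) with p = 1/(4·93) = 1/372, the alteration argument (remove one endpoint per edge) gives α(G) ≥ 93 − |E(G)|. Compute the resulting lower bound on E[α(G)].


E[|E(G)|] = C(93, 2)·p = 4278 · (1/372) = 23/2.
E[α(G)] ≥ n − E[|E(G)|] = 93 − 23/2 = 163/2.
Numerically: ≈ 81.5000.
(This is only a lower bound; the true E[α(G)] may be larger.)

E[α(G)] ≥ 163/2 ≈ 81.5000.


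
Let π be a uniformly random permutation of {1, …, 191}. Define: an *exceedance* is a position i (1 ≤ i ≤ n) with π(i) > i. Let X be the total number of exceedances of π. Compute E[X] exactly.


Write X = Σ_{i=1}^{191} X_i, where X_i = 1_{π(i) > i}.
For each fixed i, π(i) is uniform over {1, …, 191} (marginal of a uniform permutation), so P[π(i) > i] = (n − i)/n. Summing: Σ_{i=1}^{191} (n − i)/n = (0 + 1 + … + 190)/191 = 191(191 − 1)/(2·191) = (191 − 1)/2.
Hence E[X] = Σ_{i=1}^{191} (191 − i)/191 = 95 ≈ 95.00000.

E[X] = 95 = 95.00000.


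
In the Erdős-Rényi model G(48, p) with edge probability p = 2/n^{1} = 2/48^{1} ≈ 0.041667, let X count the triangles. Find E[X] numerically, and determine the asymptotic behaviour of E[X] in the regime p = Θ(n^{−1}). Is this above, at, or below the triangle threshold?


Number of potential triangles: C(48, 3) = 17296.
Each occurs with probability p³ ≈ (0.041667)³ ≈ 7.2337963e-05.
By linearity: E[X] = C(48, 3)·p³ ≈ 17296 · 7.2337963e-05 ≈ 1.25116.
Here α = 1, so p = 2/n is exactly at the triangle threshold p ~ 1/n. Asymptotically E[X] → c³/6 = 2³/6 = 4/3 ≈ 1.33333, a bounded constant. In this regime the triangle count is asymptotically Poisson(c³/6).

E[X] ≈ 1.25116; in regime p = Θ(1/n^{1}) E[X] stays bounded (at the triangle threshold p ~ 1/n).


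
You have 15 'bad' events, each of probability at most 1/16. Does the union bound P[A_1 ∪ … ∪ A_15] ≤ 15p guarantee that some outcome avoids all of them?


Union bound: P[∪_{i=1}^{15} A_i] ≤ Σ_i P[A_i] ≤ 15·p = 15·(1/16) = 15/16.
Numerically: 15/16 ≈ 0.938.
Is 15/16 < 1? YES.
Since P[∪ A_i] ≤ 15/16 < 1, the complement has P[∩ A_i^c] ≥ 1 − 15/16 = 1/16 > 0, so some outcome avoids every A_i.

15·p = 15/16 ≈ 0.938; existence CERTIFIED by the union bound.


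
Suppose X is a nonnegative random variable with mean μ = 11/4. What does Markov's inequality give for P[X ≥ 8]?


μ = E[X] = 11/4, a = 8.
Markov: P[X ≥ 8] ≤ μ/a = (11/4)/8 = 11/32.
Numerically: ≈ 0.3438.
(Since a = 8 > μ = 2.7500, the bound 11/32 is < 1 and informative.)

P[X ≥ 8] ≤ 11/32 ≈ 0.3438.


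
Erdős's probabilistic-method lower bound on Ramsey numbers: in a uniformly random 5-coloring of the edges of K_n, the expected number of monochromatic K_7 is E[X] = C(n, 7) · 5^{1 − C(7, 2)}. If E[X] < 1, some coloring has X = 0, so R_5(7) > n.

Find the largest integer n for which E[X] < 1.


We need C(n, 7) · 5^{1 − 21} < 1, i.e. C(n, 7) < 5^{21 − 1} = 95367431640625.
Check values of n near the boundary:
  n = 337: C(337, 7) = 91989916924632; 91989916924632 < 95367431640625? YES
  n = 338: C(338, 7) = 93935323022736; 93935323022736 < 95367431640625? YES
  n = 339: C(339, 7) = 95915887062372; 95915887062372 < 95367431640625? NO
  n = 340: C(340, 7) = 97932136940560; 97932136940560 < 95367431640625? NO
  n = 341: C(341, 7) = 99984606876440; 99984606876440 < 95367431640625? NO
The largest n with C(n, 7) < 95367431640625 is n = 338 (where E[X] = 93935323022736/95367431640625 ≈ 0.985). Hence R_5(7) > 338, i.e. R_5(7) ≥ 339.

Largest n = 338; hence R_5(7) > 338.


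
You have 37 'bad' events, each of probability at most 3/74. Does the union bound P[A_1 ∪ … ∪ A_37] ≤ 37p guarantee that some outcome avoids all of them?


Union bound: P[∪_{i=1}^{37} A_i] ≤ Σ_i P[A_i] ≤ 37·p = 37·(3/74) = 3/2.
Numerically: 3/2 ≈ 1.50000.
Is 3/2 < 1? NO.
Since the bound 3/2 is ≥ 1, the union bound is uninformative here; it does NOT by itself certify existence.

37·p = 3/2 ≈ 1.50000; existence NOT certified by the union bound.


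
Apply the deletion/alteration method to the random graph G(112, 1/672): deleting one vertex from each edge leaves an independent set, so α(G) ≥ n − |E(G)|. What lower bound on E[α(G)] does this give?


E[|E(G)|] = C(112, 2)·p = 6216 · (1/672) = 37/4.
E[α(G)] ≥ n − E[|E(G)|] = 112 − 37/4 = 411/4.
Numerically: ≈ 102.75000.
(This is only a lower bound; the true E[α(G)] may be larger.)

E[α(G)] ≥ 411/4 ≈ 102.75000.


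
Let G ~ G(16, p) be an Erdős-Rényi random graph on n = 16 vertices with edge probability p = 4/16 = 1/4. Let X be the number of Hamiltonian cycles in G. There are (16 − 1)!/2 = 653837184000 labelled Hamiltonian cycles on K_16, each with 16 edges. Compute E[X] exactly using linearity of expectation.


K_16 has (16 − 1)!/2 = 653837184000 labelled Hamiltonian cycles.
For each such Hamiltonian cycle H, let X_H = 1 if all 16 edges of H are present in G. Then P[X_H = 1] = p^{16} = (1/4)^{16} = 1/4294967296.
By linearity of expectation: E[X] = Σ_H E[X_H] = 653837184000 · p^{16} = 653837184000 · 1/4294967296 = 638512875/4194304.
Numerically: E[X] ≈ 152.2.

E[X] = 653837184000 · (1/4)^{16} = 638512875/4194304 ≈ 152.2.


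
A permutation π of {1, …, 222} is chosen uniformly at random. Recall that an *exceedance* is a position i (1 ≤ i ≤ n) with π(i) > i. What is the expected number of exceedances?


Write X = Σ_{i=1}^{222} X_i, where X_i = 1_{π(i) > i}.
For each fixed i, π(i) is uniform over {1, …, 222} (marginal of a uniform permutation), so P[π(i) > i] = (n − i)/n. Summing: Σ_{i=1}^{222} (n − i)/n = (0 + 1 + … + 221)/222 = 222(222 − 1)/(2·222) = (222 − 1)/2.
Hence E[X] = Σ_{i=1}^{222} (222 − i)/222 = 221/2 ≈ 110.5000.

E[X] = 221/2 = 110.5000.


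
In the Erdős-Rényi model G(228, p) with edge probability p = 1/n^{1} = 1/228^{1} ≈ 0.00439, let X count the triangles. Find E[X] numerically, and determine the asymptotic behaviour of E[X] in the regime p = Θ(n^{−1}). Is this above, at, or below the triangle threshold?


Number of potential triangles: C(228, 3) = 1949476.
Each occurs with probability p³ ≈ (0.00439)³ ≈ 8.43714e-08.
By linearity: E[X] = C(228, 3)·p³ ≈ 1949476 · 8.43714e-08 ≈ 0.164.
Here α = 1, so p = 1/n is exactly at the triangle threshold p ~ 1/n. Asymptotically E[X] → c³/6 = 1³/6 = 1/6 ≈ 0.167, a bounded constant. In this regime the triangle count is asymptotically Poisson(c³/6).

E[X] ≈ 0.164; in regime p = Θ(1/n^{1}) E[X] stays bounded (at the triangle threshold p ~ 1/n).


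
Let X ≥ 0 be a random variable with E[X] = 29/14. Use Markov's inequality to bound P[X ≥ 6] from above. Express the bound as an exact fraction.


μ = E[X] = 29/14, a = 6.
Markov: P[X ≥ 6] ≤ μ/a = (29/14)/6 = 29/84.
Numerically: ≈ 0.345.
(Since a = 6 > μ = 2.071, the bound 29/84 is < 1 and informative.)

P[X ≥ 6] ≤ 29/84 ≈ 0.345.


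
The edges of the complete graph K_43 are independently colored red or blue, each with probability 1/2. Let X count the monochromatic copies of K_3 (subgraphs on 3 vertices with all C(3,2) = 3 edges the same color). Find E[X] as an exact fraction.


Let X = Σ_S X_S over the C(43, 3) = 12341 subsets S of size 3, where X_S = 1 if the K_3 on S is monochromatic.
For a fixed S, the K_3 on S has C(3, 2) = 3 edges. P[all 3 edges red] = (1/2)^3, and likewise for blue, so P[monochromatic] = 2·(1/2)^3 = 2^{1 − 3} = 1/4.
Summing: E[X] = C(43, 3) · 2^{1 − 3} = 12341 · 1/4 = 12341/4.
Numerically: E[X] ≈ 3085.2500.

E[X] = C(43,3)·2^(1−C(3,2)) = 12341/4 ≈ 3085.2500.


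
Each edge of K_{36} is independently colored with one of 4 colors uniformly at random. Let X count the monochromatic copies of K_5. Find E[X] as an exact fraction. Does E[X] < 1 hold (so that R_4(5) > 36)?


E[X] = C(36, 5) · 4^{1 − 10} = 376992 · 4^{−9} = 376992/262144.
As a reduced fraction: E[X] = 11781/8192 ≈ 1.4381.
Is E[X] < 1? NO.
Since E[X] ≥ 1, the first-moment bound is inconclusive at n = 36; it does NOT by itself certify R_4(5) > 36.

E[X] = 11781/8192 ≈ 1.4381; E[X] ≥ 1; first-moment method inconclusive here.


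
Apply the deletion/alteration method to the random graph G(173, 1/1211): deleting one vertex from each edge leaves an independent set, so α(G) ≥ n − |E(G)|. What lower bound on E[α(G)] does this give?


E[|E(G)|] = C(173, 2)·p = 14878 · (1/1211) = 86/7.
E[α(G)] ≥ n − E[|E(G)|] = 173 − 86/7 = 1125/7.
Numerically: ≈ 160.7143.
(This is only a lower bound; the true E[α(G)] may be larger.)

E[α(G)] ≥ 1125/7 ≈ 160.7143.


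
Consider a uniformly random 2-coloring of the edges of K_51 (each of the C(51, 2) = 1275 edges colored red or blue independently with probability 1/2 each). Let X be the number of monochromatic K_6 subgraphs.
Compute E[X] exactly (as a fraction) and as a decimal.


Let X = Σ_S X_S over the C(51, 6) = 18009460 subsets S of size 6, where X_S = 1 if the K_6 on S is monochromatic.
For a fixed S, the K_6 on S has C(6, 2) = 15 edges. P[all 15 edges red] = (1/2)^15, and likewise for blue, so P[monochromatic] = 2·(1/2)^15 = 2^{1 − 15} = 1/16384.
Summing: E[X] = C(51, 6) · 2^{1 − 15} = 18009460 · 1/16384 = 4502365/4096.
Numerically: E[X] ≈ 1099.210.

E[X] = C(51,6)·2^(1−C(6,2)) = 4502365/4096 ≈ 1099.210.


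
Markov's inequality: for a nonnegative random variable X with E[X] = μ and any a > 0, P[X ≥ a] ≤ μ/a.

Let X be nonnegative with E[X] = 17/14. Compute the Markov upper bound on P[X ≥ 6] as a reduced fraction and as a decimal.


μ = E[X] = 17/14, a = 6.
Markov: P[X ≥ 6] ≤ μ/a = (17/14)/6 = 17/84.
Numerically: ≈ 0.202381.
(Since a = 6 > μ = 1.214286, the bound 17/84 is < 1 and informative.)

P[X ≥ 6] ≤ 17/84 ≈ 0.202381.


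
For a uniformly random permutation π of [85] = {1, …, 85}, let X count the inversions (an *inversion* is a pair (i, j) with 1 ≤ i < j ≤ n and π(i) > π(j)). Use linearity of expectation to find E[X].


Write X = Σ X_I over the C(85, 2) = 3570 pairs i < j, with X_I the indicator of one inversion.
There are 3570 indicators.
For each fixed pair i < j, the values π(i) and π(j) are two distinct elements of {1, …, 85} in uniformly random order; by symmetry P[π(i) > π(j)] = 1/2.
By linearity: E[X] = 3570 · (1/2) = C(85, 2) · (1/2) = 3570/2 = 1785 ≈ 1785.00000.

E[X] = 1785 = 1785.00000.


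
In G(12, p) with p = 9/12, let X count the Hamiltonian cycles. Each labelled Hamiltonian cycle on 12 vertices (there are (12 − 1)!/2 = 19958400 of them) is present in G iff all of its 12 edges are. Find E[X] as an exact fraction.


K_12 has (12 − 1)!/2 = 19958400 labelled Hamiltonian cycles.
For each such Hamiltonian cycle H, let X_H = 1 if all 12 edges of H are present in G. Then P[X_H = 1] = p^{12} = (3/4)^{12} = 531441/16777216.
By linearity: E[X] = Σ_H E[X_H] = 19958400 · p^{12} = 19958400 · 531441/16777216 = 82864937925/131072.
Numerically: E[X] ≈ 6.322e+05.

E[X] = 19958400 · (3/4)^{12} = 82864937925/131072 ≈ 6.322e+05.


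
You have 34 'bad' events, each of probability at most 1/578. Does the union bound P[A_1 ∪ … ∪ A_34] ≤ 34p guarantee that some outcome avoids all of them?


Union bound: P[∪_{i=1}^{34} A_i] ≤ Σ_i P[A_i] ≤ 34·p = 34·(1/578) = 1/17.
Numerically: 1/17 ≈ 0.05882.
Is 1/17 < 1? YES.
Since P[∪ A_i] ≤ 1/17 < 1, the complement has P[∩ A_i^c] ≥ 1 − 1/17 = 16/17 > 0, so some outcome avoids every A_i.

34·p = 1/17 ≈ 0.05882; existence CERTIFIED by the union bound.


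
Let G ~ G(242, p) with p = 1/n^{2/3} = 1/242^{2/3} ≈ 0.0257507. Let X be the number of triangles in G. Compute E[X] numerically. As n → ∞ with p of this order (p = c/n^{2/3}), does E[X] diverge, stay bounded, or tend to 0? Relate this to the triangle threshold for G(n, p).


Number of potential triangles: C(242, 3) = 2332880.
Each occurs with probability p³ ≈ (0.0257507)³ ≈ 1.70753364e-05.
By linearity: E[X] = C(242, 3)·p³ ≈ 2332880 · 1.70753364e-05 ≈ 39.834711.
Since α = 2/3 < 1, p = c/n^{2/3} ≫ 1/n is above the triangle threshold p ~ 1/n. Asymptotically E[X] ~ (c³/6)·n^{3(1−α)} = (1³/6)·n^{1} → ∞; triangles are abundant w.h.p.

E[X] ≈ 39.834711; in regime p = Θ(1/n^{2/3}) E[X] diverges (above the triangle threshold p ~ 1/n).


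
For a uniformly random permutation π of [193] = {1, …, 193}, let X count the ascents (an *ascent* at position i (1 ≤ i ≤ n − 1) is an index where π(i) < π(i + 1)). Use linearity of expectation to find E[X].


Write X = Σ X_I over i = 1, …, 192, with X_I the indicator of one ascent.
There are 192 indicators.
For each fixed i, the pair (π(i), π(i+1)) is a uniformly random ordered pair of distinct values from {1, …, 193}; by symmetry P[π(i) < π(i+1)] = 1/2.
By linearity: E[X] = 192 · (1/2) = (193 − 1) · (1/2) = 96 ≈ 96.000.

E[X] = 96 = 96.000.


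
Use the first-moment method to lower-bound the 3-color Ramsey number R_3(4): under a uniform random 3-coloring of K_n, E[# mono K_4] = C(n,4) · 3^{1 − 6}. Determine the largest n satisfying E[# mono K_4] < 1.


We need C(n, 4) · 3^{1 − 6} < 1, i.e. C(n, 4) < 3^{6 − 1} = 243.
Check values of n near the boundary:
  n = 8: C(8, 4) = 70; 70 < 243? YES
  n = 9: C(9, 4) = 126; 126 < 243? YES
  n = 10: C(10, 4) = 210; 210 < 243? YES
  n = 11: C(11, 4) = 330; 330 < 243? NO
  n = 12: C(12, 4) = 495; 495 < 243? NO
The largest n with C(n, 4) < 243 is n = 10 (where E[X] = 70/81 ≈ 0.864). Hence R_3(4) > 10, i.e. R_3(4) ≥ 11.

Largest n = 10; hence R_3(4) > 10.


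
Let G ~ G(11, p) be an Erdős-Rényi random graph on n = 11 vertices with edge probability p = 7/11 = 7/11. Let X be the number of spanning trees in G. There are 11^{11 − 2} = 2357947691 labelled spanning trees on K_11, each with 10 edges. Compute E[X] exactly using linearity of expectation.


K_11 has 11^{11 − 2} = 2357947691 labelled spanning trees.
For each such spanning tree H, let X_H = 1 if all 10 edges of H are present in G. Then P[X_H = 1] = p^{10} = (7/11)^{10} = 282475249/25937424601.
By linearity: E[X] = Σ_H E[X_H] = 2357947691 · p^{10} = 2357947691 · 282475249/25937424601 = 282475249/11.
Numerically: E[X] ≈ 2.568e+07.

E[X] = 2357947691 · (7/11)^{10} = 282475249/11 ≈ 2.568e+07.


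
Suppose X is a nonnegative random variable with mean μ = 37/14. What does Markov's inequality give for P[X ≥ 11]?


μ = E[X] = 37/14, a = 11.
Markov: P[X ≥ 11] ≤ μ/a = (37/14)/11 = 37/154.
Numerically: ≈ 0.2403.
(Since a = 11 > μ = 2.6429, the bound 37/154 is < 1 and informative.)

P[X ≥ 11] ≤ 37/154 ≈ 0.2403.


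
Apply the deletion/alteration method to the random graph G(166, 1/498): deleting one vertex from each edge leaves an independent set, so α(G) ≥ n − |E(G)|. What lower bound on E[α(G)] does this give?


E[|E(G)|] = C(166, 2)·p = 13695 · (1/498) = 55/2.
E[α(G)] ≥ n − E[|E(G)|] = 166 − 55/2 = 277/2.
Numerically: ≈ 138.50000.
(This is only a lower bound; the true E[α(G)] may be larger.)

E[α(G)] ≥ 277/2 ≈ 138.50000.


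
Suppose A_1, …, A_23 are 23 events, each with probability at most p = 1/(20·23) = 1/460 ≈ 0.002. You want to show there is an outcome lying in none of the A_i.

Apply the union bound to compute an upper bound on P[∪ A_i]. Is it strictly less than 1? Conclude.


Union bound: P[∪_{i=1}^{23} A_i] ≤ Σ_i P[A_i] ≤ 23·p = 23·(1/460) = 1/20.
Numerically: 1/20 ≈ 0.050.
Is 1/20 < 1? YES.
Since P[∪ A_i] ≤ 1/20 < 1, the complement has P[∩ A_i^c] ≥ 1 − 1/20 = 19/20 > 0, so some outcome avoids every A_i.

23·p = 1/20 ≈ 0.050; existence CERTIFIED by the union bound.


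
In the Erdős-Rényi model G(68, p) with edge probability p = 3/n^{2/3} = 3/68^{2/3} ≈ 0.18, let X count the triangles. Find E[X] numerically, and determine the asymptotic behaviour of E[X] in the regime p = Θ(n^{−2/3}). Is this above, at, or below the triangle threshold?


Number of potential triangles: C(68, 3) = 50116.
Each occurs with probability p³ ≈ (0.18)³ ≈ 5.83910e-03.
By linearity: E[X] = C(68, 3)·p³ ≈ 50116 · 5.83910e-03 ≈ 292.632.
Since α = 2/3 < 1, p = c/n^{2/3} ≫ 1/n is above the triangle threshold p ~ 1/n. Asymptotically E[X] ~ (c³/6)·n^{3(1−α)} = (3³/6)·n^{1} → ∞; triangles are abundant w.h.p.

E[X] ≈ 292.632; in regime p = Θ(1/n^{2/3}) E[X] diverges (above the triangle threshold p ~ 1/n).


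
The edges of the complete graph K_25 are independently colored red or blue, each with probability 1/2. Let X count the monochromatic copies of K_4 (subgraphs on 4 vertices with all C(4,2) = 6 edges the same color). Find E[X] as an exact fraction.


Let X = Σ_S X_S over the C(25, 4) = 12650 subsets S of size 4, where X_S = 1 if the K_4 on S is monochromatic.
For a fixed S, the K_4 on S has C(4, 2) = 6 edges. P[all 6 edges red] = (1/2)^6, and likewise for blue, so P[monochromatic] = 2·(1/2)^6 = 2^{1 − 6} = 1/32.
By linearity of expectation: E[X] = C(25, 4) · 2^{1 − 6} = 12650 · 1/32 = 6325/16.
Numerically: E[X] ≈ 395.312.

E[X] = C(25,4)·2^(1−C(4,2)) = 6325/16 ≈ 395.312.


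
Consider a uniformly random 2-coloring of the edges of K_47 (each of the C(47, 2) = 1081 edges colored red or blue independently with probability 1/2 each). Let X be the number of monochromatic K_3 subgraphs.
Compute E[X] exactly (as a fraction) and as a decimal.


Let X = Σ_S X_S over the C(47, 3) = 16215 subsets S of size 3, where X_S = 1 if the K_3 on S is monochromatic.
For a fixed S, the K_3 on S has C(3, 2) = 3 edges. P[all 3 edges red] = (1/2)^3, and likewise for blue, so P[monochromatic] = 2·(1/2)^3 = 2^{1 − 3} = 1/4.
Summing: E[X] = C(47, 3) · 2^{1 − 3} = 16215 · 1/4 = 16215/4.
Numerically: E[X] ≈ 4053.750.

E[X] = C(47,3)·2^(1−C(3,2)) = 16215/4 ≈ 4053.750.


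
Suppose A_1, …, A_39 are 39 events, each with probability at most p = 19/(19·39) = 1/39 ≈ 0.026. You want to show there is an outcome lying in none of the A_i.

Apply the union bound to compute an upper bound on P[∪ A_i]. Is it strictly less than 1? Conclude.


Union bound: P[∪_{i=1}^{39} A_i] ≤ Σ_i P[A_i] ≤ 39·p = 39·(1/39) = 1.
Numerically: 1 ≈ 1.000.
Is 1 < 1? NO.
Since the bound 1 is ≥ 1, the union bound is uninformative here; it does NOT by itself certify existence.

39·p = 1 ≈ 1.000; existence NOT certified by the union bound.


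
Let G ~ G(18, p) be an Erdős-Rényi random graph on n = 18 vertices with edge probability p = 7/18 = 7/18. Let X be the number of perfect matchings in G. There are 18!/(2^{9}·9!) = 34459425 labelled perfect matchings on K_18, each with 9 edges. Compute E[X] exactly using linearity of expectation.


K_18 has 18!/(2^{9}·9!) = 34459425 labelled perfect matchings.
For each such perfect matching H, let X_H = 1 if all 9 edges of H are present in G. Then P[X_H = 1] = p^{9} = (7/18)^{9} = 40353607/198359290368.
By linearity of expectation: E[X] = Σ_H E[X_H] = 34459425 · p^{9} = 34459425 · 40353607/198359290368 = 17167433257975/2448880128.
Numerically: E[X] ≈ 7010.3.

E[X] = 34459425 · (7/18)^{9} = 17167433257975/2448880128 ≈ 7010.3.


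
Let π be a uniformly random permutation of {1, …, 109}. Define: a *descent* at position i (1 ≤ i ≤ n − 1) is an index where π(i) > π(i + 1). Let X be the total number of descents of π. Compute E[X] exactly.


Write X = Σ X_I over i = 1, …, 108, with X_I the indicator of one descent.
There are 108 indicators.
For each fixed i, the pair (π(i), π(i+1)) is a uniformly random ordered pair of distinct values from {1, …, 109}; by symmetry P[π(i) > π(i+1)] = 1/2.
By linearity: E[X] = 108 · (1/2) = (109 − 1) · (1/2) = 54 ≈ 54.000000.

E[X] = 54 = 54.000000.


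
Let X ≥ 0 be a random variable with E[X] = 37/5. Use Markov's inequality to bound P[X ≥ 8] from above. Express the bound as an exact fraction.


μ = E[X] = 37/5, a = 8.
Markov: P[X ≥ 8] ≤ μ/a = (37/5)/8 = 37/40.
Numerically: ≈ 0.925.
(Since a = 8 > μ = 7.400, the bound 37/40 is < 1 and informative.)

P[X ≥ 8] ≤ 37/40 ≈ 0.925.


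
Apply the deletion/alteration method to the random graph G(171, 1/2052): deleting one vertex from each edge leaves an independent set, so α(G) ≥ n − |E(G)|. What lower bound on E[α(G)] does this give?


E[|E(G)|] = C(171, 2)·p = 14535 · (1/2052) = 85/12.
E[α(G)] ≥ n − E[|E(G)|] = 171 − 85/12 = 1967/12.
Numerically: ≈ 163.91667.
(This is only a lower bound; the true E[α(G)] may be larger.)

E[α(G)] ≥ 1967/12 ≈ 163.91667.


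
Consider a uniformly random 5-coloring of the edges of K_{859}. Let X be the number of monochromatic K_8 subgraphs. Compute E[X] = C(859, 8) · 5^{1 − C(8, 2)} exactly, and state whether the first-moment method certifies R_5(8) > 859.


E[X] = C(859, 8) · 5^{1 − 28} = 7115855595170747139 · 5^{−27} = 7115855595170747139/7450580596923828125.
As a reduced fraction: E[X] = 7115855595170747139/7450580596923828125 ≈ 0.955.
Is E[X] < 1? YES.
Since E[X] < 1, there exists a 5-coloring of K_{859} with no monochromatic K_8; hence R_5(8) > 859.

E[X] = 7115855595170747139/7450580596923828125 ≈ 0.955; E[X] < 1, so R_5(8) > 859.


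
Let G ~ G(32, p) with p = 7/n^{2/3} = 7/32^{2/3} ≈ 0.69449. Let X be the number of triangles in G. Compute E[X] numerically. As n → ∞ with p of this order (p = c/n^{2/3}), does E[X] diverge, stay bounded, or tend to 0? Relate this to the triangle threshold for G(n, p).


Number of potential triangles: C(32, 3) = 4960.
Each occurs with probability p³ ≈ (0.69449)³ ≈ 3.3496094e-01.
By linearity: E[X] = C(32, 3)·p³ ≈ 4960 · 3.3496094e-01 ≈ 1661.40625.
Since α = 2/3 < 1, p = c/n^{2/3} ≫ 1/n is above the triangle threshold p ~ 1/n. Asymptotically E[X] ~ (c³/6)·n^{3(1−α)} = (7³/6)·n^{1} → ∞; triangles are abundant w.h.p.

E[X] ≈ 1661.40625; in regime p = Θ(1/n^{2/3}) E[X] diverges (above the triangle threshold p ~ 1/n).


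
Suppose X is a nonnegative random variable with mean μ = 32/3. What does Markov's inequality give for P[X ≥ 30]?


μ = E[X] = 32/3, a = 30.
Markov: P[X ≥ 30] ≤ μ/a = (32/3)/30 = 16/45.
Numerically: ≈ 0.355556.
(Since a = 30 > μ = 10.666667, the bound 16/45 is < 1 and informative.)

P[X ≥ 30] ≤ 16/45 ≈ 0.355556.


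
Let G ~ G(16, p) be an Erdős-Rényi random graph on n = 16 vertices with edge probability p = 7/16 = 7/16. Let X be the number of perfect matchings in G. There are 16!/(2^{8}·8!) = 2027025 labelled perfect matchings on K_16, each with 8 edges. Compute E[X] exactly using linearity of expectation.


K_16 has 16!/(2^{8}·8!) = 2027025 labelled perfect matchings.
For each such perfect matching H, let X_H = 1 if all 8 edges of H are present in G. Then P[X_H = 1] = p^{8} = (7/16)^{8} = 5764801/4294967296.
By linearity: E[X] = Σ_H E[X_H] = 2027025 · p^{8} = 2027025 · 5764801/4294967296 = 11685395747025/4294967296.
Numerically: E[X] ≈ 2720.7.

E[X] = 2027025 · (7/16)^{8} = 11685395747025/4294967296 ≈ 2720.7.


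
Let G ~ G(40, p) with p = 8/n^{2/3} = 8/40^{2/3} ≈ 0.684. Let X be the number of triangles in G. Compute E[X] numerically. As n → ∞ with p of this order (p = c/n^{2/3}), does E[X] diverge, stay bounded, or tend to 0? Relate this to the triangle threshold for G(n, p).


Number of potential triangles: C(40, 3) = 9880.
Each occurs with probability p³ ≈ (0.684)³ ≈ 3.20000e-01.
By linearity: E[X] = C(40, 3)·p³ ≈ 9880 · 3.20000e-01 ≈ 3161.600.
Since α = 2/3 < 1, p = c/n^{2/3} ≫ 1/n is above the triangle threshold p ~ 1/n. Asymptotically E[X] ~ (c³/6)·n^{3(1−α)} = (8³/6)·n^{1} → ∞; triangles are abundant w.h.p.

E[X] ≈ 3161.600; in regime p = Θ(1/n^{2/3}) E[X] diverges (above the triangle threshold p ~ 1/n).


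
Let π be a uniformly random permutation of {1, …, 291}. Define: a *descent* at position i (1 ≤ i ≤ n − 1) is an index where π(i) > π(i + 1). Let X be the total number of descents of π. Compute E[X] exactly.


Write X = Σ X_I over i = 1, …, 290, with X_I the indicator of one descent.
There are 290 indicators.
For each fixed i, the pair (π(i), π(i+1)) is a uniformly random ordered pair of distinct values from {1, …, 291}; by symmetry P[π(i) > π(i+1)] = 1/2.
By linearity: E[X] = 290 · (1/2) = (291 − 1) · (1/2) = 145 ≈ 145.00000.

E[X] = 145 = 145.00000.


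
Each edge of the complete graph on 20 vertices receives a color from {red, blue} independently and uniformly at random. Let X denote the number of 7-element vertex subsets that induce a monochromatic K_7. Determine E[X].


Let X = Σ_S X_S over the C(20, 7) = 77520 subsets S of size 7, where X_S = 1 if the K_7 on S is monochromatic.
For a fixed S, the K_7 on S has C(7, 2) = 21 edges. P[all 21 edges red] = (1/2)^21, and likewise for blue, so P[monochromatic] = 2·(1/2)^21 = 2^{1 − 21} = 1/1048576.
By linearity: E[X] = C(20, 7) · 2^{1 − 21} = 77520 · 1/1048576 = 4845/65536.
Numerically: E[X] ≈ 0.073929.

E[X] = C(20,7)·2^(1−C(7,2)) = 4845/65536 ≈ 0.073929.
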